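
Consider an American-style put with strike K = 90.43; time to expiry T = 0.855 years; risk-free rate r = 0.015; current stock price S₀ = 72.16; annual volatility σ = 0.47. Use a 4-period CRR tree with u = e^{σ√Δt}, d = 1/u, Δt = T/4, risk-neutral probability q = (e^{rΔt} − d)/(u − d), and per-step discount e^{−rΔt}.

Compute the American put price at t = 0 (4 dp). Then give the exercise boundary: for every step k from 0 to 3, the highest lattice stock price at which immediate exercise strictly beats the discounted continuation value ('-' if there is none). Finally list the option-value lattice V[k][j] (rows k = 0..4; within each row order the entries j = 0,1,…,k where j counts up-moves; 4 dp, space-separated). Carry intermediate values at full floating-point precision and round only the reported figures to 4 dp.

price = 24.9921
boundary = - - 46.7257 58.0666
tree:
24.9921
33.8212 14.5175
43.7043 22.1376 5.4272
52.8302 32.3634 9.9577 0.0000
60.1737 43.7043 18.2700 0.0000 0.0000

Δt=0.21375  u=1.24271  d=0.80469  q=0.45322  discount=0.99680
step 4 (expiry): payoffs max(K−S,0) = 60.1737 43.7043 18.2700 0.0000 0.0000
step 3: (k=3,j=0): S=37.5998, (K−S)⁺=52.8302, hold=52.5407 ⇒ V=52.8302 exercise | (k=3,j=1): S=58.0666, (K−S)⁺=32.3634, hold=32.0739 ⇒ V=32.3634 exercise | (k=3,j=2): S=89.6741, (K−S)⁺=0.7559, hold=9.9577 ⇒ V=9.9577 continue | (k=3,j=3): S=138.4865, (K−S)⁺=0.0000, hold=0.0000 ⇒ V=0.0000 continue  boundary S*=58.0666
step 2: (k=2,j=0): S=46.7257, (K−S)⁺=43.7043, hold=43.4148 ⇒ V=43.7043 exercise | (k=2,j=1): S=72.1600, (K−S)⁺=18.2700, hold=22.1376 ⇒ V=22.1376 continue | (k=2,j=2): S=111.4390, (K−S)⁺=0.0000, hold=5.4272 ⇒ V=5.4272 continue  boundary S*=46.7257
step 1: (k=1,j=0): S=58.0666, (K−S)⁺=32.3634, hold=33.8212 ⇒ V=33.8212 continue | (k=1,j=1): S=89.6741, (K−S)⁺=0.7559, hold=14.5175 ⇒ V=14.5175 continue  boundary S*=-
step 0: (k=0,j=0): S=72.1600, (K−S)⁺=18.2700, hold=24.9921 ⇒ V=24.9921 continue  boundary S*=-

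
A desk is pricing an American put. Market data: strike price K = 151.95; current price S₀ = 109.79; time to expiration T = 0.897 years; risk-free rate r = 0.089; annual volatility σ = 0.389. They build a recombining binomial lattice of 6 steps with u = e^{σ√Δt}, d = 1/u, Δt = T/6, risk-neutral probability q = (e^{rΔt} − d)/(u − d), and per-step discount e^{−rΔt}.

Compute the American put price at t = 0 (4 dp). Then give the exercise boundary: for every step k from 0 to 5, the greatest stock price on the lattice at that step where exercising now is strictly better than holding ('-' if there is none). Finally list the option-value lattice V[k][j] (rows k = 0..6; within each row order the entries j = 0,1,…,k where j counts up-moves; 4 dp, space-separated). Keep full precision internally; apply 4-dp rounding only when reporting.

Δt=0.14950  u=1.16231  d=0.86036  q=0.50683  discount=0.98678
step 6 (expiry): payoffs max(K−S,0) = 107.4218 91.7942 70.6819 42.1600 3.6281 0.0000 0.0000
step 5: (k=5,j=0): S=51.7555, (K−S)⁺=100.1945, hold=98.1861 ⇒ V=100.1945 exercise | (k=5,j=1): S=69.9196, (K−S)⁺=82.0304, hold=80.0220 ⇒ V=82.0304 exercise | (k=5,j=2): S=94.4586, (K−S)⁺=57.4914, hold=55.4830 ⇒ V=57.4914 exercise | (k=5,j=3): S=127.6098, (K−S)⁺=24.3402, hold=22.3318 ⇒ V=24.3402 exercise | (k=5,j=4): S=172.3957, (K−S)⁺=0.0000, hold=1.7656 ⇒ V=1.7656 continue | (k=5,j=5): S=232.8998, (K−S)⁺=0.0000, hold=0.0000 ⇒ V=0.0000 continue  boundary S*=127.6098
step 4: (k=4,j=0): S=60.1558, (K−S)⁺=91.7942, hold=89.7858 ⇒ V=91.7942 exercise | (k=4,j=1): S=81.2681, (K−S)⁺=70.6819, hold=68.6735 ⇒ V=70.6819 exercise | (k=4,j=2): S=109.7900, (K−S)⁺=42.1600, hold=40.1516 ⇒ V=42.1600 exercise | (k=4,j=3): S=148.3219, (K−S)⁺=3.6281, hold=12.7283 ⇒ V=12.7283 continue | (k=4,j=4): S=200.3770, (K−S)⁺=0.0000, hold=0.8592 ⇒ V=0.8592 continue  boundary S*=109.7900
step 3: (k=3,j=0): S=69.9196, (K−S)⁺=82.0304, hold=80.0220 ⇒ V=82.0304 exercise | (k=3,j=1): S=94.4586, (K−S)⁺=57.4914, hold=55.4830 ⇒ V=57.4914 exercise | (k=3,j=2): S=127.6098, (K−S)⁺=24.3402, hold=26.8831 ⇒ V=26.8831 continue | (k=3,j=3): S=172.3957, (K−S)⁺=0.0000, hold=6.6240 ⇒ V=6.6240 continue  boundary S*=94.4586
step 2: (k=2,j=0): S=81.2681, (K−S)⁺=70.6819, hold=68.6735 ⇒ V=70.6819 exercise | (k=2,j=1): S=109.7900, (K−S)⁺=42.1600, hold=41.4234 ⇒ V=42.1600 exercise | (k=2,j=2): S=148.3219, (K−S)⁺=3.6281, hold=16.3956 ⇒ V=16.3956 continue  boundary S*=109.7900
step 1: (k=1,j=0): S=94.4586, (K−S)⁺=57.4914, hold=55.4830 ⇒ V=57.4914 exercise | (k=1,j=1): S=127.6098, (K−S)⁺=24.3402, hold=28.7172 ⇒ V=28.7172 continue  boundary S*=94.4586
step 0: (k=0,j=0): S=109.7900, (K−S)⁺=42.1600, hold=42.3407 ⇒ V=42.3407 continue  boundary S*=-

price = 42.3407
boundary = - 94.4586 109.7900 94.4586 109.7900 127.6098
tree:
42.3407
57.4914 28.7172
70.6819 42.1600 16.3956
82.0304 57.4914 26.8831 6.6240
91.7942 70.6819 42.1600 12.7283 0.8592
100.1945 82.0304 57.4914 24.3402 1.7656 0.0000
107.4218 91.7942 70.6819 42.1600 3.6281 0.0000 0.0000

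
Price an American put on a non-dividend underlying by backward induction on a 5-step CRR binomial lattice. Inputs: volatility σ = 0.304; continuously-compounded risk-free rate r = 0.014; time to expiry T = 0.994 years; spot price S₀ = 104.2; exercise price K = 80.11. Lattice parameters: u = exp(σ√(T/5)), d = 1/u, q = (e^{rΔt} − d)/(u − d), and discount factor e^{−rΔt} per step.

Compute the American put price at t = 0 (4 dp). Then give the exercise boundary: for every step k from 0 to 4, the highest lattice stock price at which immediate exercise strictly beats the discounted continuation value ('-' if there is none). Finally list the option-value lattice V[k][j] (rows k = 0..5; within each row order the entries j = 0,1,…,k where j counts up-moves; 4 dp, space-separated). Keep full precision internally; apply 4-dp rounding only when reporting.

Δt=0.19880, u=1.14516, d=0.87324, q=0.47642, disc=e^(-rΔt)=0.99722
k=5 terminal: V=max(K-S,0) → 27.2001 10.7244 0.0000 0.0000 0.0000 0.0000
k=4: j=0 S=60.5903 intr=19.5197 cont=19.2971 V=19.5197[EX]; j=1 S=79.4576 intr=0.6524 cont=5.5995 V=5.5995[hold]; j=2 S=104.2000 intr=0.0000 cont=0.0000 V=0.0000[hold]; j=3 S=136.6470 intr=0.0000 cont=0.0000 V=0.0000[hold]; j=4 S=179.1978 intr=0.0000 cont=0.0000 V=0.0000[hold]  S*(4)=60.5903
k=3: j=0 S=69.3856 intr=10.7244 cont=12.8521 V=12.8521[hold]; j=1 S=90.9916 intr=0.0000 cont=2.9237 V=2.9237[hold]; j=2 S=119.3257 intr=0.0000 cont=0.0000 V=0.0000[hold]; j=3 S=156.4827 intr=0.0000 cont=0.0000 V=0.0000[hold]  S*(3)=-
k=2: j=0 S=79.4576 intr=0.6524 cont=8.0995 V=8.0995[hold]; j=1 S=104.2000 intr=0.0000 cont=1.5265 V=1.5265[hold]; j=2 S=136.6470 intr=0.0000 cont=0.0000 V=0.0000[hold]  S*(2)=-
k=1: j=0 S=90.9916 intr=0.0000 cont=4.9542 V=4.9542[hold]; j=1 S=119.3257 intr=0.0000 cont=0.7971 V=0.7971[hold]  S*(1)=-
k=0: j=0 S=104.2000 intr=0.0000 cont=2.9654 V=2.9654[hold]  S*(0)=-

price = 2.9654
boundary = - - - - 60.5903
tree:
2.9654
4.9542 0.7971
8.0995 1.5265 0.0000
12.8521 2.9237 0.0000 0.0000
19.5197 5.5995 0.0000 0.0000 0.0000
27.2001 10.7244 0.0000 0.0000 0.0000 0.0000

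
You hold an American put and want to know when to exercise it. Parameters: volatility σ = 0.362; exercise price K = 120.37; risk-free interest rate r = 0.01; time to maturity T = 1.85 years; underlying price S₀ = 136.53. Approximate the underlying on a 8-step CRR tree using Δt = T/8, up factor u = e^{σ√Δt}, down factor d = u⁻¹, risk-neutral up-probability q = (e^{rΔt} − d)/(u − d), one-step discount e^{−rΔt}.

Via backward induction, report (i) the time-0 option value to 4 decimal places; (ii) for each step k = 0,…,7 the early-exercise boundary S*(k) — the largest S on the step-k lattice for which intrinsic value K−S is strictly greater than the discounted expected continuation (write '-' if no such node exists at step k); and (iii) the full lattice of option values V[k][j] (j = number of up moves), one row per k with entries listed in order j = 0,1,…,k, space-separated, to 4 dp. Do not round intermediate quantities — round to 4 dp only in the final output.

price = 17.3187
boundary = - - - - - 57.1765 68.0487 80.9882
tree:
17.3187
23.9685 9.6991
32.2369 14.5064 4.1765
41.9480 21.1442 6.8866 1.0566
52.5651 29.8538 11.1565 1.9729 0.0000
63.1935 40.5108 17.6529 3.6838 0.0000 0.0000
72.3286 52.3213 27.0265 6.8784 0.0000 0.0000 0.0000
80.0042 63.1935 39.3818 12.8435 0.0000 0.0000 0.0000 0.0000
86.4535 72.3286 52.3213 23.9818 0.0000 0.0000 0.0000 0.0000 0.0000

Δt=0.23125  u=1.19015  d=0.84023  q=0.46321  discount=0.99769
step 8 (expiry): payoffs max(K−S,0) = 86.4535 72.3286 52.3213 23.9818 0.0000 0.0000 0.0000 0.0000 0.0000
step 7: (k=7,j=0): S=40.3658, (K−S)⁺=80.0042, hold=79.7262 ⇒ V=80.0042 exercise | (k=7,j=1): S=57.1765, (K−S)⁺=63.1935, hold=62.9155 ⇒ V=63.1935 exercise | (k=7,j=2): S=80.9882, (K−S)⁺=39.3818, hold=39.1037 ⇒ V=39.3818 exercise | (k=7,j=3): S=114.7165, (K−S)⁺=5.6535, hold=12.8435 ⇒ V=12.8435 continue | (k=7,j=4): S=162.4913, (K−S)⁺=0.0000, hold=0.0000 ⇒ V=0.0000 continue | (k=7,j=5): S=230.1624, (K−S)⁺=0.0000, hold=0.0000 ⇒ V=0.0000 continue | (k=7,j=6): S=326.0157, (K−S)⁺=0.0000, hold=0.0000 ⇒ V=0.0000 continue | (k=7,j=7): S=461.7880, (K−S)⁺=0.0000, hold=0.0000 ⇒ V=0.0000 continue  boundary S*=80.9882
step 6: (k=6,j=0): S=48.0414, (K−S)⁺=72.3286, hold=72.0506 ⇒ V=72.3286 exercise | (k=6,j=1): S=68.0487, (K−S)⁺=52.3213, hold=52.0433 ⇒ V=52.3213 exercise | (k=6,j=2): S=96.3882, (K−S)⁺=23.9818, hold=27.0265 ⇒ V=27.0265 continue | (k=6,j=3): S=136.5300, (K−S)⁺=0.0000, hold=6.8784 ⇒ V=6.8784 continue | (k=6,j=4): S=193.3892, (K−S)⁺=0.0000, hold=0.0000 ⇒ V=0.0000 continue | (k=6,j=5): S=273.9280, (K−S)⁺=0.0000, hold=0.0000 ⇒ V=0.0000 continue | (k=6,j=6): S=388.0079, (K−S)⁺=0.0000, hold=0.0000 ⇒ V=0.0000 continue  boundary S*=68.0487
step 5: (k=5,j=0): S=57.1765, (K−S)⁺=63.1935, hold=62.9155 ⇒ V=63.1935 exercise | (k=5,j=1): S=80.9882, (K−S)⁺=39.3818, hold=40.5108 ⇒ V=40.5108 continue | (k=5,j=2): S=114.7165, (K−S)⁺=5.6535, hold=17.6529 ⇒ V=17.6529 continue | (k=5,j=3): S=162.4913, (K−S)⁺=0.0000, hold=3.6838 ⇒ V=3.6838 continue | (k=5,j=4): S=230.1624, (K−S)⁺=0.0000, hold=0.0000 ⇒ V=0.0000 continue | (k=5,j=5): S=326.0157, (K−S)⁺=0.0000, hold=0.0000 ⇒ V=0.0000 continue  boundary S*=57.1765
step 4: (k=4,j=0): S=68.0487, (K−S)⁺=52.3213, hold=52.5651 ⇒ V=52.5651 continue | (k=4,j=1): S=96.3882, (K−S)⁺=23.9818, hold=29.8538 ⇒ V=29.8538 continue | (k=4,j=2): S=136.5300, (K−S)⁺=0.0000, hold=11.1565 ⇒ V=11.1565 continue | (k=4,j=3): S=193.3892, (K−S)⁺=0.0000, hold=1.9729 ⇒ V=1.9729 continue | (k=4,j=4): S=273.9280, (K−S)⁺=0.0000, hold=0.0000 ⇒ V=0.0000 continue  boundary S*=-
step 3: (k=3,j=0): S=80.9882, (K−S)⁺=39.3818, hold=41.9480 ⇒ V=41.9480 continue | (k=3,j=1): S=114.7165, (K−S)⁺=5.6535, hold=21.1442 ⇒ V=21.1442 continue | (k=3,j=2): S=162.4913, (K−S)⁺=0.0000, hold=6.8866 ⇒ V=6.8866 continue | (k=3,j=3): S=230.1624, (K−S)⁺=0.0000, hold=1.0566 ⇒ V=1.0566 continue  boundary S*=-
step 2: (k=2,j=0): S=96.3882, (K−S)⁺=23.9818, hold=32.2369 ⇒ V=32.2369 continue | (k=2,j=1): S=136.5300, (K−S)⁺=0.0000, hold=14.5064 ⇒ V=14.5064 continue | (k=2,j=2): S=193.3892, (K−S)⁺=0.0000, hold=4.1765 ⇒ V=4.1765 continue  boundary S*=-
step 1: (k=1,j=0): S=114.7165, (K−S)⁺=5.6535, hold=23.9685 ⇒ V=23.9685 continue | (k=1,j=1): S=162.4913, (K−S)⁺=0.0000, hold=9.6991 ⇒ V=9.6991 continue  boundary S*=-
step 0: (k=0,j=0): S=136.5300, (K−S)⁺=0.0000, hold=17.3187 ⇒ V=17.3187 continue  boundary S*=-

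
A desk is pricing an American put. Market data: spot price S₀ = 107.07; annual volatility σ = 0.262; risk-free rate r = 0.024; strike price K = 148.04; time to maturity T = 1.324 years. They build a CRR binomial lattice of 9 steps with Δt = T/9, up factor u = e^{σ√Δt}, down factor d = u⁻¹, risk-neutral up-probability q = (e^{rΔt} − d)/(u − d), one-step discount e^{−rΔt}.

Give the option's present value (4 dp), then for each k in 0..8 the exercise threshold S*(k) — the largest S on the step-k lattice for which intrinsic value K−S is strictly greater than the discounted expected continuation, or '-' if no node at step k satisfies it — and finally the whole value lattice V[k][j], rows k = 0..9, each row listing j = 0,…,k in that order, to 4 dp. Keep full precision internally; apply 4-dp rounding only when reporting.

price = 41.6721
boundary = - 96.8335 87.5756 96.8335 107.0700 96.8335 107.0700 118.3887 130.9039
tree:
41.6721
51.2065 32.1454
60.4644 41.2402 23.0032
68.8372 51.2065 31.2652 14.6536
76.4094 60.4644 40.9700 21.4880 7.7154
83.2578 68.8372 51.2065 30.3635 12.4953 2.8447
89.4513 76.4094 60.4644 40.9700 19.6506 5.2109 0.4266
95.0528 83.2578 68.8372 51.2065 29.6513 9.4850 0.8435 0.0000
100.1187 89.4513 76.4094 60.4644 40.9700 17.1361 1.6679 0.0000 0.0000
104.7002 95.0528 83.2578 68.8372 51.2065 29.6513 3.2979 0.0000 0.0000 0.0000

Δt=0.14711, u=1.10571, d=0.90439, q=0.49247, disc=e^(-rΔt)=0.99648
k=9 terminal: V=max(K-S,0) → 104.7002 95.0528 83.2578 68.8372 51.2065 29.6513 3.2979 0.0000 0.0000 0.0000
k=8: j=0 S=47.9213 intr=100.1187 cont=99.5969 V=100.1187[EX]; j=1 S=58.5887 intr=89.4513 cont=88.9296 V=89.4513[EX]; j=2 S=71.6306 intr=76.4094 cont=75.8877 V=76.4094[EX]; j=3 S=87.5756 intr=60.4644 cont=59.9427 V=60.4644[EX]; j=4 S=107.0700 intr=40.9700 cont=40.4482 V=40.9700[EX]; j=5 S=130.9039 intr=17.1361 cont=16.6144 V=17.1361[EX]; j=6 S=160.0432 intr=0.0000 cont=1.6679 V=1.6679[hold]; j=7 S=195.6690 intr=0.0000 cont=0.0000 V=0.0000[hold]; j=8 S=239.2251 intr=0.0000 cont=0.0000 V=0.0000[hold]  S*(8)=130.9039
k=7: j=0 S=52.9872 intr=95.0528 cont=94.5310 V=95.0528[EX]; j=1 S=64.7822 intr=83.2578 cont=82.7360 V=83.2578[EX]; j=2 S=79.2028 intr=68.8372 cont=68.3154 V=68.8372[EX]; j=3 S=96.8335 intr=51.2065 cont=50.6848 V=51.2065[EX]; j=4 S=118.3887 intr=29.6513 cont=29.1296 V=29.6513[EX]; j=5 S=144.7421 intr=3.2979 cont=9.4850 V=9.4850[hold]; j=6 S=176.9619 intr=0.0000 cont=0.8435 V=0.8435[hold]; j=7 S=216.3537 intr=0.0000 cont=0.0000 V=0.0000[hold]  S*(7)=118.3887
k=6: j=0 S=58.5887 intr=89.4513 cont=88.9296 V=89.4513[EX]; j=1 S=71.6306 intr=76.4094 cont=75.8877 V=76.4094[EX]; j=2 S=87.5756 intr=60.4644 cont=59.9427 V=60.4644[EX]; j=3 S=107.0700 intr=40.9700 cont=40.4482 V=40.9700[EX]; j=4 S=130.9039 intr=17.1361 cont=19.6506 V=19.6506[hold]; j=5 S=160.0432 intr=0.0000 cont=5.2109 V=5.2109[hold]; j=6 S=195.6690 intr=0.0000 cont=0.4266 V=0.4266[hold]  S*(6)=107.0700
k=5: j=0 S=64.7822 intr=83.2578 cont=82.7360 V=83.2578[EX]; j=1 S=79.2028 intr=68.8372 cont=68.3154 V=68.8372[EX]; j=2 S=96.8335 intr=51.2065 cont=50.6848 V=51.2065[EX]; j=3 S=118.3887 intr=29.6513 cont=30.3635 V=30.3635[hold]; j=4 S=144.7421 intr=3.2979 cont=12.4953 V=12.4953[hold]; j=5 S=176.9619 intr=0.0000 cont=2.8447 V=2.8447[hold]  S*(5)=96.8335
k=4: j=0 S=71.6306 intr=76.4094 cont=75.8877 V=76.4094[EX]; j=1 S=87.5756 intr=60.4644 cont=59.9427 V=60.4644[EX]; j=2 S=107.0700 intr=40.9700 cont=40.7977 V=40.9700[EX]; j=3 S=130.9039 intr=17.1361 cont=21.4880 V=21.4880[hold]; j=4 S=160.0432 intr=0.0000 cont=7.7154 V=7.7154[hold]  S*(4)=107.0700
k=3: j=0 S=79.2028 intr=68.8372 cont=68.3154 V=68.8372[EX]; j=1 S=96.8335 intr=51.2065 cont=50.6848 V=51.2065[EX]; j=2 S=118.3887 intr=29.6513 cont=31.2652 V=31.2652[hold]; j=3 S=144.7421 intr=3.2979 cont=14.6536 V=14.6536[hold]  S*(3)=96.8335
k=2: j=0 S=87.5756 intr=60.4644 cont=59.9427 V=60.4644[EX]; j=1 S=107.0700 intr=40.9700 cont=41.2402 V=41.2402[hold]; j=2 S=130.9039 intr=17.1361 cont=23.0032 V=23.0032[hold]  S*(2)=87.5756
k=1: j=0 S=96.8335 intr=51.2065 cont=50.8174 V=51.2065[EX]; j=1 S=118.3887 intr=29.6513 cont=32.1454 V=32.1454[hold]  S*(1)=96.8335
k=0: j=0 S=107.0700 intr=40.9700 cont=41.6721 V=41.6721[hold]  S*(0)=-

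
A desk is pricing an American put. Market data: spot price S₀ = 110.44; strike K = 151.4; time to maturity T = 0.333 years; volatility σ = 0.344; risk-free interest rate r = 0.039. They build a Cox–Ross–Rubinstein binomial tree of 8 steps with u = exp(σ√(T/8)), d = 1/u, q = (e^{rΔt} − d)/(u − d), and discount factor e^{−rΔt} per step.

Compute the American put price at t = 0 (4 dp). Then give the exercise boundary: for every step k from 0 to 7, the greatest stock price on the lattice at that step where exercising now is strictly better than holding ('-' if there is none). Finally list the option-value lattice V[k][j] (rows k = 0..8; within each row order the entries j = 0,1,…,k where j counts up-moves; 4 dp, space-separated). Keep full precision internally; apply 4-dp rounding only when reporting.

Δt=0.04163  u=1.07271  d=0.93222  q=0.49403  discount=0.99838
step 8 (expiry): payoffs max(K−S,0) = 88.4083 78.9156 67.9925 55.4233 40.9600 24.3171 5.1662 0.0000 0.0000
step 7: (k=7,j=0): S=67.5716, (K−S)⁺=83.8284, hold=83.5829 ⇒ V=83.8284 exercise | (k=7,j=1): S=77.7543, (K−S)⁺=73.6457, hold=73.4001 ⇒ V=73.6457 exercise | (k=7,j=2): S=89.4716, (K−S)⁺=61.9284, hold=61.6828 ⇒ V=61.9284 exercise | (k=7,j=3): S=102.9547, (K−S)⁺=48.4453, hold=48.1997 ⇒ V=48.4453 exercise | (k=7,j=4): S=118.4696, (K−S)⁺=32.9304, hold=32.6849 ⇒ V=32.9304 exercise | (k=7,j=5): S=136.3225, (K−S)⁺=15.0775, hold=14.8320 ⇒ V=15.0775 exercise | (k=7,j=6): S=156.8657, (K−S)⁺=0.0000, hold=2.6097 ⇒ V=2.6097 continue | (k=7,j=7): S=180.5048, (K−S)⁺=0.0000, hold=0.0000 ⇒ V=0.0000 continue  boundary S*=136.3225
step 6: (k=6,j=0): S=72.4844, (K−S)⁺=78.9156, hold=78.6701 ⇒ V=78.9156 exercise | (k=6,j=1): S=83.4075, (K−S)⁺=67.9925, hold=67.7469 ⇒ V=67.9925 exercise | (k=6,j=2): S=95.9767, (K−S)⁺=55.4233, hold=55.1777 ⇒ V=55.4233 exercise | (k=6,j=3): S=110.4400, (K−S)⁺=40.9600, hold=40.7144 ⇒ V=40.9600 exercise | (k=6,j=4): S=127.0829, (K−S)⁺=24.3171, hold=24.0715 ⇒ V=24.3171 exercise | (k=6,j=5): S=146.2338, (K−S)⁺=5.1662, hold=8.9036 ⇒ V=8.9036 continue | (k=6,j=6): S=168.2707, (K−S)⁺=0.0000, hold=1.3183 ⇒ V=1.3183 continue  boundary S*=127.0829
step 5: (k=5,j=0): S=77.7543, (K−S)⁺=73.6457, hold=73.4001 ⇒ V=73.6457 exercise | (k=5,j=1): S=89.4716, (K−S)⁺=61.9284, hold=61.6828 ⇒ V=61.9284 exercise | (k=5,j=2): S=102.9547, (K−S)⁺=48.4453, hold=48.1997 ⇒ V=48.4453 exercise | (k=5,j=3): S=118.4696, (K−S)⁺=32.9304, hold=32.6849 ⇒ V=32.9304 exercise | (k=5,j=4): S=136.3225, (K−S)⁺=15.0775, hold=16.6754 ⇒ V=16.6754 continue | (k=5,j=5): S=156.8657, (K−S)⁺=0.0000, hold=5.1479 ⇒ V=5.1479 continue  boundary S*=118.4696
step 4: (k=4,j=0): S=83.4075, (K−S)⁺=67.9925, hold=67.7469 ⇒ V=67.9925 exercise | (k=4,j=1): S=95.9767, (K−S)⁺=55.4233, hold=55.1777 ⇒ V=55.4233 exercise | (k=4,j=2): S=110.4400, (K−S)⁺=40.9600, hold=40.7144 ⇒ V=40.9600 exercise | (k=4,j=3): S=127.0829, (K−S)⁺=24.3171, hold=24.8596 ⇒ V=24.8596 continue | (k=4,j=4): S=146.2338, (K−S)⁺=5.1662, hold=10.9627 ⇒ V=10.9627 continue  boundary S*=110.4400
step 3: (k=3,j=0): S=89.4716, (K−S)⁺=61.9284, hold=61.6828 ⇒ V=61.9284 exercise | (k=3,j=1): S=102.9547, (K−S)⁺=48.4453, hold=48.1997 ⇒ V=48.4453 exercise | (k=3,j=2): S=118.4696, (K−S)⁺=32.9304, hold=32.9524 ⇒ V=32.9524 continue | (k=3,j=3): S=136.3225, (K−S)⁺=15.0775, hold=17.9650 ⇒ V=17.9650 continue  boundary S*=102.9547
step 2: (k=2,j=0): S=95.9767, (K−S)⁺=55.4233, hold=55.1777 ⇒ V=55.4233 exercise | (k=2,j=1): S=110.4400, (K−S)⁺=40.9600, hold=40.7253 ⇒ V=40.9600 exercise | (k=2,j=2): S=127.0829, (K−S)⁺=24.3171, hold=25.5068 ⇒ V=25.5068 continue  boundary S*=110.4400
step 1: (k=1,j=0): S=102.9547, (K−S)⁺=48.4453, hold=48.1997 ⇒ V=48.4453 exercise | (k=1,j=1): S=118.4696, (K−S)⁺=32.9304, hold=33.2717 ⇒ V=33.2717 continue  boundary S*=102.9547
step 0: (k=0,j=0): S=110.4400, (K−S)⁺=40.9600, hold=40.8827 ⇒ V=40.9600 exercise  boundary S*=110.4400

price = 40.9600
boundary = 110.4400 102.9547 110.4400 102.9547 110.4400 118.4696 127.0829 136.3225
tree:
40.9600
48.4453 33.2717
55.4233 40.9600 25.5068
61.9284 48.4453 32.9524 17.9650
67.9925 55.4233 40.9600 24.8596 10.9627
73.6457 61.9284 48.4453 32.9304 16.6754 5.1479
78.9156 67.9925 55.4233 40.9600 24.3171 8.9036 1.3183
83.8284 73.6457 61.9284 48.4453 32.9304 15.0775 2.6097 0.0000
88.4083 78.9156 67.9925 55.4233 40.9600 24.3171 5.1662 0.0000 0.0000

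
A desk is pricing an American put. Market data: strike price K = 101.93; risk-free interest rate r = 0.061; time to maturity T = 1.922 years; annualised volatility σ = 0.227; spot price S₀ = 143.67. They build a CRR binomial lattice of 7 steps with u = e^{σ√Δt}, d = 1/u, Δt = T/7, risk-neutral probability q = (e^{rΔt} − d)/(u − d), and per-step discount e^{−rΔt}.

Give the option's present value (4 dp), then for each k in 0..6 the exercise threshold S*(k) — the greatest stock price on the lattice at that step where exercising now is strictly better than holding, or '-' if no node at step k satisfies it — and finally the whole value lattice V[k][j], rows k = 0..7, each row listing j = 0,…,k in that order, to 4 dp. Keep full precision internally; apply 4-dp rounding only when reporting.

price = 1.1635
boundary = - - - - - 79.2640 89.2758
tree:
1.1635
2.2184 0.3054
4.1540 0.6463 0.0258
7.5961 1.3648 0.0571 0.0000
13.4427 2.8753 0.1266 0.0000 0.0000
22.6660 6.0410 0.2805 0.0000 0.0000 0.0000
31.5551 12.6542 0.6217 0.0000 0.0000 0.0000 0.0000
39.4473 22.6660 1.3777 0.0000 0.0000 0.0000 0.0000 0.0000

Δt=0.27457  u=1.12631  d=0.88785  q=0.54113  discount=0.98339
step 7 (expiry): payoffs max(K−S,0) = 39.4473 22.6660 1.3777 0.0000 0.0000 0.0000 0.0000 0.0000
step 6: (k=6,j=0): S=70.3749, (K−S)⁺=31.5551, hold=29.8621 ⇒ V=31.5551 exercise | (k=6,j=1): S=89.2758, (K−S)⁺=12.6542, hold=10.9612 ⇒ V=12.6542 exercise | (k=6,j=2): S=113.2531, (K−S)⁺=0.0000, hold=0.6217 ⇒ V=0.6217 continue | (k=6,j=3): S=143.6700, (K−S)⁺=0.0000, hold=0.0000 ⇒ V=0.0000 continue | (k=6,j=4): S=182.2561, (K−S)⁺=0.0000, hold=0.0000 ⇒ V=0.0000 continue | (k=6,j=5): S=231.2055, (K−S)⁺=0.0000, hold=0.0000 ⇒ V=0.0000 continue | (k=6,j=6): S=293.3015, (K−S)⁺=0.0000, hold=0.0000 ⇒ V=0.0000 continue  boundary S*=89.2758
step 5: (k=5,j=0): S=79.2640, (K−S)⁺=22.6660, hold=20.9730 ⇒ V=22.6660 exercise | (k=5,j=1): S=100.5523, (K−S)⁺=1.3777, hold=6.0410 ⇒ V=6.0410 continue | (k=5,j=2): S=127.5581, (K−S)⁺=0.0000, hold=0.2805 ⇒ V=0.2805 continue | (k=5,j=3): S=161.8170, (K−S)⁺=0.0000, hold=0.0000 ⇒ V=0.0000 continue | (k=5,j=4): S=205.2769, (K−S)⁺=0.0000, hold=0.0000 ⇒ V=0.0000 continue | (k=5,j=5): S=260.4092, (K−S)⁺=0.0000, hold=0.0000 ⇒ V=0.0000 continue  boundary S*=79.2640
step 4: (k=4,j=0): S=89.2758, (K−S)⁺=12.6542, hold=13.4427 ⇒ V=13.4427 continue | (k=4,j=1): S=113.2531, (K−S)⁺=0.0000, hold=2.8753 ⇒ V=2.8753 continue | (k=4,j=2): S=143.6700, (K−S)⁺=0.0000, hold=0.1266 ⇒ V=0.1266 continue | (k=4,j=3): S=182.2561, (K−S)⁺=0.0000, hold=0.0000 ⇒ V=0.0000 continue | (k=4,j=4): S=231.2055, (K−S)⁺=0.0000, hold=0.0000 ⇒ V=0.0000 continue  boundary S*=-
step 3: (k=3,j=0): S=100.5523, (K−S)⁺=1.3777, hold=7.5961 ⇒ V=7.5961 continue | (k=3,j=1): S=127.5581, (K−S)⁺=0.0000, hold=1.3648 ⇒ V=1.3648 continue | (k=3,j=2): S=161.8170, (K−S)⁺=0.0000, hold=0.0571 ⇒ V=0.0571 continue | (k=3,j=3): S=205.2769, (K−S)⁺=0.0000, hold=0.0000 ⇒ V=0.0000 continue  boundary S*=-
step 2: (k=2,j=0): S=113.2531, (K−S)⁺=0.0000, hold=4.1540 ⇒ V=4.1540 continue | (k=2,j=1): S=143.6700, (K−S)⁺=0.0000, hold=0.6463 ⇒ V=0.6463 continue | (k=2,j=2): S=182.2561, (K−S)⁺=0.0000, hold=0.0258 ⇒ V=0.0258 continue  boundary S*=-
step 1: (k=1,j=0): S=127.5581, (K−S)⁺=0.0000, hold=2.2184 ⇒ V=2.2184 continue | (k=1,j=1): S=161.8170, (K−S)⁺=0.0000, hold=0.3054 ⇒ V=0.3054 continue  boundary S*=-
step 0: (k=0,j=0): S=143.6700, (K−S)⁺=0.0000, hold=1.1635 ⇒ V=1.1635 continue  boundary S*=-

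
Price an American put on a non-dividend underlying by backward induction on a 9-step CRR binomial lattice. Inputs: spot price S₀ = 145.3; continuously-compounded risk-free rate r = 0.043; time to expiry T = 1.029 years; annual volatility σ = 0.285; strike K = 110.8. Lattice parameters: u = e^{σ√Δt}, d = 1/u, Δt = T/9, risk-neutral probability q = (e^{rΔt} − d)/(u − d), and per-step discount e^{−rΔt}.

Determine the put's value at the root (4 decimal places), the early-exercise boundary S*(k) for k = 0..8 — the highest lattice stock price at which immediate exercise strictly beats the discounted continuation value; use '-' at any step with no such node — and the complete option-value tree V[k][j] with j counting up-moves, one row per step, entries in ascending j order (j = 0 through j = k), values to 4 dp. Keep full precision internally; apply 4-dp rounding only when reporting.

Δt=0.11433  u=1.10116  d=0.90813  q=0.50146  discount=0.99510
step 9 (expiry): payoffs max(K−S,0) = 49.7623 36.7880 21.0559 1.9797 0.0000 0.0000 0.0000 0.0000 0.0000 0.0000
step 8: (k=8,j=0): S=67.2125, (K−S)⁺=43.5875, hold=43.0441 ⇒ V=43.5875 exercise | (k=8,j=1): S=81.4993, (K−S)⁺=29.3007, hold=28.7573 ⇒ V=29.3007 exercise | (k=8,j=2): S=98.8230, (K−S)⁺=11.9770, hold=11.4336 ⇒ V=11.9770 exercise | (k=8,j=3): S=119.8289, (K−S)⁺=0.0000, hold=0.9821 ⇒ V=0.9821 continue | (k=8,j=4): S=145.3000, (K−S)⁺=0.0000, hold=0.0000 ⇒ V=0.0000 continue | (k=8,j=5): S=176.1852, (K−S)⁺=0.0000, hold=0.0000 ⇒ V=0.0000 continue | (k=8,j=6): S=213.6355, (K−S)⁺=0.0000, hold=0.0000 ⇒ V=0.0000 continue | (k=8,j=7): S=259.0462, (K−S)⁺=0.0000, hold=0.0000 ⇒ V=0.0000 continue | (k=8,j=8): S=314.1096, (K−S)⁺=0.0000, hold=0.0000 ⇒ V=0.0000 continue  boundary S*=98.8230
step 7: (k=7,j=0): S=74.0120, (K−S)⁺=36.7880, hold=36.2446 ⇒ V=36.7880 exercise | (k=7,j=1): S=89.7441, (K−S)⁺=21.0559, hold=20.5125 ⇒ V=21.0559 exercise | (k=7,j=2): S=108.8203, (K−S)⁺=1.9797, hold=6.4319 ⇒ V=6.4319 continue | (k=7,j=3): S=131.9513, (K−S)⁺=0.0000, hold=0.4872 ⇒ V=0.4872 continue | (k=7,j=4): S=159.9991, (K−S)⁺=0.0000, hold=0.0000 ⇒ V=0.0000 continue | (k=7,j=5): S=194.0088, (K−S)⁺=0.0000, hold=0.0000 ⇒ V=0.0000 continue | (k=7,j=6): S=235.2477, (K−S)⁺=0.0000, hold=0.0000 ⇒ V=0.0000 continue | (k=7,j=7): S=285.2523, (K−S)⁺=0.0000, hold=0.0000 ⇒ V=0.0000 continue  boundary S*=89.7441
step 6: (k=6,j=0): S=81.4993, (K−S)⁺=29.3007, hold=28.7573 ⇒ V=29.3007 exercise | (k=6,j=1): S=98.8230, (K−S)⁺=11.9770, hold=13.6553 ⇒ V=13.6553 continue | (k=6,j=2): S=119.8289, (K−S)⁺=0.0000, hold=3.4340 ⇒ V=3.4340 continue | (k=6,j=3): S=145.3000, (K−S)⁺=0.0000, hold=0.2417 ⇒ V=0.2417 continue | (k=6,j=4): S=176.1852, (K−S)⁺=0.0000, hold=0.0000 ⇒ V=0.0000 continue | (k=6,j=5): S=213.6355, (K−S)⁺=0.0000, hold=0.0000 ⇒ V=0.0000 continue | (k=6,j=6): S=259.0462, (K−S)⁺=0.0000, hold=0.0000 ⇒ V=0.0000 continue  boundary S*=81.4993
step 5: (k=5,j=0): S=89.7441, (K−S)⁺=21.0559, hold=21.3499 ⇒ V=21.3499 continue | (k=5,j=1): S=108.8203, (K−S)⁺=1.9797, hold=8.4879 ⇒ V=8.4879 continue | (k=5,j=2): S=131.9513, (K−S)⁺=0.0000, hold=1.8242 ⇒ V=1.8242 continue | (k=5,j=3): S=159.9991, (K−S)⁺=0.0000, hold=0.1199 ⇒ V=0.1199 continue | (k=5,j=4): S=194.0088, (K−S)⁺=0.0000, hold=0.0000 ⇒ V=0.0000 continue | (k=5,j=5): S=235.2477, (K−S)⁺=0.0000, hold=0.0000 ⇒ V=0.0000 continue  boundary S*=-
step 4: (k=4,j=0): S=98.8230, (K−S)⁺=11.9770, hold=14.8271 ⇒ V=14.8271 continue | (k=4,j=1): S=119.8289, (K−S)⁺=0.0000, hold=5.1211 ⇒ V=5.1211 continue | (k=4,j=2): S=145.3000, (K−S)⁺=0.0000, hold=0.9648 ⇒ V=0.9648 continue | (k=4,j=3): S=176.1852, (K−S)⁺=0.0000, hold=0.0595 ⇒ V=0.0595 continue | (k=4,j=4): S=213.6355, (K−S)⁺=0.0000, hold=0.0000 ⇒ V=0.0000 continue  boundary S*=-
step 3: (k=3,j=0): S=108.8203, (K−S)⁺=1.9797, hold=9.9111 ⇒ V=9.9111 continue | (k=3,j=1): S=131.9513, (K−S)⁺=0.0000, hold=3.0220 ⇒ V=3.0220 continue | (k=3,j=2): S=159.9991, (K−S)⁺=0.0000, hold=0.5083 ⇒ V=0.5083 continue | (k=3,j=3): S=194.0088, (K−S)⁺=0.0000, hold=0.0295 ⇒ V=0.0295 continue  boundary S*=-
step 2: (k=2,j=0): S=119.8289, (K−S)⁺=0.0000, hold=6.4248 ⇒ V=6.4248 continue | (k=2,j=1): S=145.3000, (K−S)⁺=0.0000, hold=1.7529 ⇒ V=1.7529 continue | (k=2,j=2): S=176.1852, (K−S)⁺=0.0000, hold=0.2669 ⇒ V=0.2669 continue  boundary S*=-
step 1: (k=1,j=0): S=131.9513, (K−S)⁺=0.0000, hold=4.0620 ⇒ V=4.0620 continue | (k=1,j=1): S=159.9991, (K−S)⁺=0.0000, hold=1.0028 ⇒ V=1.0028 continue  boundary S*=-
step 0: (k=0,j=0): S=145.3000, (K−S)⁺=0.0000, hold=2.5155 ⇒ V=2.5155 continue  boundary S*=-

price = 2.5155
boundary = - - - - - - 81.4993 89.7441 98.8230
tree:
2.5155
4.0620 1.0028
6.4248 1.7529 0.2669
9.9111 3.0220 0.5083 0.0295
14.8271 5.1211 0.9648 0.0595 0.0000
21.3499 8.4879 1.8242 0.1199 0.0000 0.0000
29.3007 13.6553 3.4340 0.2417 0.0000 0.0000 0.0000
36.7880 21.0559 6.4319 0.4872 0.0000 0.0000 0.0000 0.0000
43.5875 29.3007 11.9770 0.9821 0.0000 0.0000 0.0000 0.0000 0.0000
49.7623 36.7880 21.0559 1.9797 0.0000 0.0000 0.0000 0.0000 0.0000 0.0000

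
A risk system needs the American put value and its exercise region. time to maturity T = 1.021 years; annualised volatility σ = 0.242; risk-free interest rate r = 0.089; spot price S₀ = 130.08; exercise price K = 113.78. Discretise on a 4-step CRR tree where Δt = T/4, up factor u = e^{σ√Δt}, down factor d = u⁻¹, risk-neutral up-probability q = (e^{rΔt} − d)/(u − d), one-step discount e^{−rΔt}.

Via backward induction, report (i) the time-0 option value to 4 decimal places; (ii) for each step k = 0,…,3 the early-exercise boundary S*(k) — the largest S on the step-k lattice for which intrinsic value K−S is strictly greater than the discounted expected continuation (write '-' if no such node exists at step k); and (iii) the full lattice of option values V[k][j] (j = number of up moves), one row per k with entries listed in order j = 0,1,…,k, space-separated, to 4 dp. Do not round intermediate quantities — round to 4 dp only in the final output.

price = 3.3727
boundary = - - - 90.1395
tree:
3.3727
6.7025 0.9277
12.8957 2.1728 0.0000
23.6405 5.0887 0.0000 0.0000
34.0143 11.9177 0.0000 0.0000 0.0000

Δt=0.25525, u=1.13005, d=0.88491, q=0.56320, disc=e^(-rΔt)=0.97754
k=4 terminal: V=max(K-S,0) → 34.0143 11.9177 0.0000 0.0000 0.0000
k=3: j=0 S=90.1395 intr=23.6405 cont=21.0849 V=23.6405[EX]; j=1 S=115.1097 intr=0.0000 cont=5.0887 V=5.0887[hold]; j=2 S=146.9972 intr=0.0000 cont=0.0000 V=0.0000[hold]; j=3 S=187.7181 intr=0.0000 cont=0.0000 V=0.0000[hold]  S*(3)=90.1395
k=2: j=0 S=101.8623 intr=11.9177 cont=12.8957 V=12.8957[hold]; j=1 S=130.0800 intr=0.0000 cont=2.1728 V=2.1728[hold]; j=2 S=166.1145 intr=0.0000 cont=0.0000 V=0.0000[hold]  S*(2)=-
k=1: j=0 S=115.1097 intr=0.0000 cont=6.7025 V=6.7025[hold]; j=1 S=146.9972 intr=0.0000 cont=0.9277 V=0.9277[hold]  S*(1)=-
k=0: j=0 S=130.0800 intr=0.0000 cont=3.3727 V=3.3727[hold]  S*(0)=-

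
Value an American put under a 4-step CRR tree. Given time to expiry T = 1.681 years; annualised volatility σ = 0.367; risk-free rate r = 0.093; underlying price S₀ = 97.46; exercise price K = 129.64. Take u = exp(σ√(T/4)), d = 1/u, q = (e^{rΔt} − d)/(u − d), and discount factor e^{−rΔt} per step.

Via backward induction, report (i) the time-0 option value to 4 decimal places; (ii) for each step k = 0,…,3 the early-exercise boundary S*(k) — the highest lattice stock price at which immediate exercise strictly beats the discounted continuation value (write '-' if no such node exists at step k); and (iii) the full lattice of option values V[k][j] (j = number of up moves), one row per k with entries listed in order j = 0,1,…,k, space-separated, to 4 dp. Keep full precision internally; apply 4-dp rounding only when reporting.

price = 33.3233
boundary = - 76.8248 97.4600 76.8248
tree:
33.3233
52.8152 18.1370
69.0812 32.1800 6.7493
81.9033 52.8152 14.7374 0.0000
92.0106 69.0812 32.1800 0.0000 0.0000

Δt=0.42025  u=1.26860  d=0.78827  q=0.52378  discount=0.96167
step 4 (expiry): payoffs max(K−S,0) = 92.0106 69.0812 32.1800 0.0000 0.0000
step 3: (k=3,j=0): S=47.7367, (K−S)⁺=81.9033, hold=76.9343 ⇒ V=81.9033 exercise | (k=3,j=1): S=76.8248, (K−S)⁺=52.8152, hold=47.8461 ⇒ V=52.8152 exercise | (k=3,j=2): S=123.6378, (K−S)⁺=6.0022, hold=14.7374 ⇒ V=14.7374 continue | (k=3,j=3): S=198.9759, (K−S)⁺=0.0000, hold=0.0000 ⇒ V=0.0000 continue  boundary S*=76.8248
step 2: (k=2,j=0): S=60.5588, (K−S)⁺=69.0812, hold=64.1122 ⇒ V=69.0812 exercise | (k=2,j=1): S=97.4600, (K−S)⁺=32.1800, hold=31.6109 ⇒ V=32.1800 exercise | (k=2,j=2): S=156.8469, (K−S)⁺=0.0000, hold=6.7493 ⇒ V=6.7493 continue  boundary S*=97.4600
step 1: (k=1,j=0): S=76.8248, (K−S)⁺=52.8152, hold=47.8461 ⇒ V=52.8152 exercise | (k=1,j=1): S=123.6378, (K−S)⁺=6.0022, hold=18.1370 ⇒ V=18.1370 continue  boundary S*=76.8248
step 0: (k=0,j=0): S=97.4600, (K−S)⁺=32.1800, hold=33.3233 ⇒ V=33.3233 continue  boundary S*=-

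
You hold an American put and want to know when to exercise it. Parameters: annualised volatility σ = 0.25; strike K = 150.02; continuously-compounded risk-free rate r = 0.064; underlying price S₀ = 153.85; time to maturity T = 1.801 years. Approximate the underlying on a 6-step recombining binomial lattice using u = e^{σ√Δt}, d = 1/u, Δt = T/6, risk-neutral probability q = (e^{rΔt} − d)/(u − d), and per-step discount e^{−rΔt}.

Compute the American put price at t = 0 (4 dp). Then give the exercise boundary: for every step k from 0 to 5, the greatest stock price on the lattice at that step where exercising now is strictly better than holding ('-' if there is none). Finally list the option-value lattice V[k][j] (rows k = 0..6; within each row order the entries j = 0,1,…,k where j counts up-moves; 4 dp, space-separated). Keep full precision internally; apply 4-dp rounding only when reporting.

price = 12.1684
boundary = - - 116.9844 102.0101 116.9844 134.1568
tree:
12.1684
20.4361 5.4628
33.0356 10.2855 1.4921
48.0099 18.8201 3.2809 0.0000
61.0674 33.0356 7.2143 0.0000 0.0000
72.4536 48.0099 15.8632 0.0000 0.0000 0.0000
82.3823 61.0674 33.0356 0.0000 0.0000 0.0000 0.0000

Δt=0.30017, u=1.14679, d=0.87200, q=0.53640, disc=e^(-rΔt)=0.98097
k=6 terminal: V=max(K-S,0) → 82.3823 61.0674 33.0356 0.0000 0.0000 0.0000 0.0000
k=5: j=0 S=77.5664 intr=72.4536 cont=69.5991 V=72.4536[EX]; j=1 S=102.0101 intr=48.0099 cont=45.1554 V=48.0099[EX]; j=2 S=134.1568 intr=15.8632 cont=15.0240 V=15.8632[EX]; j=3 S=176.4340 intr=0.0000 cont=0.0000 V=0.0000[hold]; j=4 S=232.0340 intr=0.0000 cont=0.0000 V=0.0000[hold]; j=5 S=305.1555 intr=0.0000 cont=0.0000 V=0.0000[hold]  S*(5)=134.1568
k=4: j=0 S=88.9526 intr=61.0674 cont=58.2129 V=61.0674[EX]; j=1 S=116.9844 intr=33.0356 cont=30.1811 V=33.0356[EX]; j=2 S=153.8500 intr=0.0000 cont=7.2143 V=7.2143[hold]; j=3 S=202.3331 intr=0.0000 cont=0.0000 V=0.0000[hold]; j=4 S=266.0948 intr=0.0000 cont=0.0000 V=0.0000[hold]  S*(4)=116.9844
k=3: j=0 S=102.0101 intr=48.0099 cont=45.1554 V=48.0099[EX]; j=1 S=134.1568 intr=15.8632 cont=18.8201 V=18.8201[hold]; j=2 S=176.4340 intr=0.0000 cont=3.2809 V=3.2809[hold]; j=3 S=232.0340 intr=0.0000 cont=0.0000 V=0.0000[hold]  S*(3)=102.0101
k=2: j=0 S=116.9844 intr=33.0356 cont=31.7370 V=33.0356[EX]; j=1 S=153.8500 intr=0.0000 cont=10.2855 V=10.2855[hold]; j=2 S=202.3331 intr=0.0000 cont=1.4921 V=1.4921[hold]  S*(2)=116.9844
k=1: j=0 S=134.1568 intr=15.8632 cont=20.4361 V=20.4361[hold]; j=1 S=176.4340 intr=0.0000 cont=5.4628 V=5.4628[hold]  S*(1)=-
k=0: j=0 S=153.8500 intr=0.0000 cont=12.1684 V=12.1684[hold]  S*(0)=-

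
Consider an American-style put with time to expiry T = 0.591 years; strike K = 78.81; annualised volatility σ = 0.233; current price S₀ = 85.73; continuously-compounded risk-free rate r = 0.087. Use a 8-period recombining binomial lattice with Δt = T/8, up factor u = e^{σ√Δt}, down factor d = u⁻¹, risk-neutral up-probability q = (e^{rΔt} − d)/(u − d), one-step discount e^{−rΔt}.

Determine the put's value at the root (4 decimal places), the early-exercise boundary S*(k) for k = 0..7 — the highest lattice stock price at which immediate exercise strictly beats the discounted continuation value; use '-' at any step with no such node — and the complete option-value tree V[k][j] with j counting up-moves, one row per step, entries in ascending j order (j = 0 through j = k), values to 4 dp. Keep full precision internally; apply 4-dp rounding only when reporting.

params: Δt=0.07387 u=1.06538 d=0.93863 q=0.53505 e^(-rΔt)=0.99359
t_8 payoffs: 27.1560 20.1811 12.2645 3.2789 0.0000 0.0000 0.0000 0.0000 0.0000
t_7: node(7,0) S=55.0311 payoff=23.7789 vs cont=23.2740 → 23.7789 [stop]  node(7,1) S=62.4619 payoff=16.3481 vs cont=15.8432 → 16.3481 [stop]  node(7,2) S=70.8961 payoff=7.9139 vs cont=7.4090 → 7.9139 [stop]  node(7,3) S=80.4691 payoff=0.0000 vs cont=1.5148 → 1.5148 [wait]  node(7,4) S=91.3348 payoff=0.0000 vs cont=0.0000 → 0.0000 [wait]  node(7,5) S=103.6677 payoff=0.0000 vs cont=0.0000 → 0.0000 [wait]  node(7,6) S=117.6659 payoff=0.0000 vs cont=0.0000 → 0.0000 [wait]  node(7,7) S=133.5543 payoff=0.0000 vs cont=0.0000 → 0.0000 [wait]  ⇒ S*(7)=70.8961
t_6: node(6,0) S=58.6289 payoff=20.1811 vs cont=19.6762 → 20.1811 [stop]  node(6,1) S=66.5455 payoff=12.2645 vs cont=11.7596 → 12.2645 [stop]  node(6,2) S=75.5311 payoff=3.2789 vs cont=4.4613 → 4.4613 [wait]  node(6,3) S=85.7300 payoff=0.0000 vs cont=0.6998 → 0.6998 [wait]  node(6,4) S=97.3061 payoff=0.0000 vs cont=0.0000 → 0.0000 [wait]  node(6,5) S=110.4453 payoff=0.0000 vs cont=0.0000 → 0.0000 [wait]  node(6,6) S=125.3586 payoff=0.0000 vs cont=0.0000 → 0.0000 [wait]  ⇒ S*(6)=66.5455
t_5: node(5,0) S=62.4619 payoff=16.3481 vs cont=15.8432 → 16.3481 [stop]  node(5,1) S=70.8961 payoff=7.9139 vs cont=8.0376 → 8.0376 [wait]  node(5,2) S=80.4691 payoff=0.0000 vs cont=2.4330 → 2.4330 [wait]  node(5,3) S=91.3348 payoff=0.0000 vs cont=0.3233 → 0.3233 [wait]  node(5,4) S=103.6677 payoff=0.0000 vs cont=0.0000 → 0.0000 [wait]  node(5,5) S=117.6659 payoff=0.0000 vs cont=0.0000 → 0.0000 [wait]  ⇒ S*(5)=62.4619
t_4: node(4,0) S=66.5455 payoff=12.2645 vs cont=11.8254 → 12.2645 [stop]  node(4,1) S=75.5311 payoff=3.2789 vs cont=5.0066 → 5.0066 [wait]  node(4,2) S=85.7300 payoff=0.0000 vs cont=1.2959 → 1.2959 [wait]  node(4,3) S=97.3061 payoff=0.0000 vs cont=0.1494 → 0.1494 [wait]  node(4,4) S=110.4453 payoff=0.0000 vs cont=0.0000 → 0.0000 [wait]  ⇒ S*(4)=66.5455
t_3: node(3,0) S=70.8961 payoff=7.9139 vs cont=8.3275 → 8.3275 [wait]  node(3,1) S=80.4691 payoff=0.0000 vs cont=3.0018 → 3.0018 [wait]  node(3,2) S=91.3348 payoff=0.0000 vs cont=0.6781 → 0.6781 [wait]  node(3,3) S=103.6677 payoff=0.0000 vs cont=0.0690 → 0.0690 [wait]  ⇒ S*(3)=-
t_2: node(2,0) S=75.5311 payoff=3.2789 vs cont=5.4429 → 5.4429 [wait]  node(2,1) S=85.7300 payoff=0.0000 vs cont=1.7472 → 1.7472 [wait]  node(2,2) S=97.3061 payoff=0.0000 vs cont=0.3499 → 0.3499 [wait]  ⇒ S*(2)=-
t_1: node(1,0) S=80.4691 payoff=0.0000 vs cont=3.4434 → 3.4434 [wait]  node(1,1) S=91.3348 payoff=0.0000 vs cont=0.9932 → 0.9932 [wait]  ⇒ S*(1)=-
t_0: node(0,0) S=85.7300 payoff=0.0000 vs cont=2.1188 → 2.1188 [wait]  ⇒ S*(0)=-

price = 2.1188
boundary = - - - - 66.5455 62.4619 66.5455 70.8961
tree:
2.1188
3.4434 0.9932
5.4429 1.7472 0.3499
8.3275 3.0018 0.6781 0.0690
12.2645 5.0066 1.2959 0.1494 0.0000
16.3481 8.0376 2.4330 0.3233 0.0000 0.0000
20.1811 12.2645 4.4613 0.6998 0.0000 0.0000 0.0000
23.7789 16.3481 7.9139 1.5148 0.0000 0.0000 0.0000 0.0000
27.1560 20.1811 12.2645 3.2789 0.0000 0.0000 0.0000 0.0000 0.0000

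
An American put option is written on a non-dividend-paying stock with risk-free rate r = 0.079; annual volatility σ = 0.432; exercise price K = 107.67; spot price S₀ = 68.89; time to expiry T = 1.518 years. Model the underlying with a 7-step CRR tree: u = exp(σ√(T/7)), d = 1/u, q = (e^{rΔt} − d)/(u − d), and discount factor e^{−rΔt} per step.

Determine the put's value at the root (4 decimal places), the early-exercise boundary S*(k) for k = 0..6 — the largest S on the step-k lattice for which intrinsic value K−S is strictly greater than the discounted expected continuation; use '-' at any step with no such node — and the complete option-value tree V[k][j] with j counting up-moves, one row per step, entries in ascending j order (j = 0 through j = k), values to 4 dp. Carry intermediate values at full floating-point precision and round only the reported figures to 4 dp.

Δt=0.21686, u=1.22284, d=0.81777, q=0.49253, disc=e^(-rΔt)=0.98301
k=7 terminal: V=max(K-S,0) → 90.8209 82.4750 69.9952 51.3338 23.4288 0.0000 0.0000 0.0000
k=6: j=0 S=20.6037 intr=87.0663 cont=85.2374 V=87.0663[EX]; j=1 S=30.8093 intr=76.8607 cont=75.0318 V=76.8607[EX]; j=2 S=46.0701 intr=61.5999 cont=59.7710 V=61.5999[EX]; j=3 S=68.8900 intr=38.7800 cont=36.9511 V=38.7800[EX]; j=4 S=103.0133 intr=4.6567 cont=11.6874 V=11.6874[hold]; j=5 S=154.0388 intr=0.0000 cont=0.0000 V=0.0000[hold]; j=6 S=230.3389 intr=0.0000 cont=0.0000 V=0.0000[hold]  S*(6)=68.8900
k=5: j=0 S=25.1950 intr=82.4750 cont=80.6462 V=82.4750[EX]; j=1 S=37.6748 intr=69.9952 cont=68.1664 V=69.9952[EX]; j=2 S=56.3362 intr=51.3338 cont=49.5049 V=51.3338[EX]; j=3 S=84.2412 intr=23.4288 cont=25.0039 V=25.0039[hold]; j=4 S=125.9684 intr=0.0000 cont=5.8302 V=5.8302[hold]; j=5 S=188.3644 intr=0.0000 cont=0.0000 V=0.0000[hold]  S*(5)=56.3362
k=4: j=0 S=30.8093 intr=76.8607 cont=75.0318 V=76.8607[EX]; j=1 S=46.0701 intr=61.5999 cont=59.7710 V=61.5999[EX]; j=2 S=68.8900 intr=38.7800 cont=37.7138 V=38.7800[EX]; j=3 S=103.0133 intr=4.6567 cont=15.2959 V=15.2959[hold]; j=4 S=154.0388 intr=0.0000 cont=2.9084 V=2.9084[hold]  S*(4)=68.8900
k=3: j=0 S=37.6748 intr=69.9952 cont=68.1664 V=69.9952[EX]; j=1 S=56.3362 intr=51.3338 cont=49.5049 V=51.3338[EX]; j=2 S=84.2412 intr=23.4288 cont=26.7511 V=26.7511[hold]; j=3 S=125.9684 intr=0.0000 cont=9.0385 V=9.0385[hold]  S*(3)=56.3362
k=2: j=0 S=46.0701 intr=61.5999 cont=59.7710 V=61.5999[EX]; j=1 S=68.8900 intr=38.7800 cont=38.5597 V=38.7800[EX]; j=2 S=103.0133 intr=4.6567 cont=17.7208 V=17.7208[hold]  S*(2)=68.8900
k=1: j=0 S=56.3362 intr=51.3338 cont=49.5049 V=51.3338[EX]; j=1 S=84.2412 intr=23.4288 cont=27.9251 V=27.9251[hold]  S*(1)=56.3362
k=0: j=0 S=68.8900 intr=38.7800 cont=39.1281 V=39.1281[hold]  S*(0)=-

price = 39.1281
boundary = - 56.3362 68.8900 56.3362 68.8900 56.3362 68.8900
tree:
39.1281
51.3338 27.9251
61.5999 38.7800 17.7208
69.9952 51.3338 26.7511 9.0385
76.8607 61.5999 38.7800 15.2959 2.9084
82.4750 69.9952 51.3338 25.0039 5.8302 0.0000
87.0663 76.8607 61.5999 38.7800 11.6874 0.0000 0.0000
90.8209 82.4750 69.9952 51.3338 23.4288 0.0000 0.0000 0.0000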